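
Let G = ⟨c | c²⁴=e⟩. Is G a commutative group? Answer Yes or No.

G has a single generator, so G is cyclic and hence abelian.

Answer: Yes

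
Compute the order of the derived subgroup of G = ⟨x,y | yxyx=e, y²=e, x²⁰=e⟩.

G' = [G, G] is generated by all commutators. The generator-pair commutators are: [x, y] = x².
The subgroup they normally generate is {e, x², x⁴, x⁶, x⁸, x¹⁰, x¹², x¹⁴, x¹⁶, x¹⁸}, of order 10.
Check: |G/G'| = 40/10 = 4 is the order of the abelianisation.

Answer: 10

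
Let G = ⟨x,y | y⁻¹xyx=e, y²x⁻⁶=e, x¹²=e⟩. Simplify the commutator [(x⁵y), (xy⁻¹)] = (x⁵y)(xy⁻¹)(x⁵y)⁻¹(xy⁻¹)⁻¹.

[(x⁵y), (xy⁻¹)] = (x⁵y)·(xy⁻¹)·(x⁵y)⁻¹·(xy⁻¹)⁻¹.
  (x⁵y) · (xy⁻¹) = x⁴
  (x⁴) · (x⁵y⁻¹) = x³y
  (x³y) · (xy) = x⁸

Answer: x⁸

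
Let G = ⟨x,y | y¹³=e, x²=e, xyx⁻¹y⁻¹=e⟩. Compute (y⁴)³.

Compute successive powers of (y⁴), reducing at each step:
  (y⁴)²: (y⁴) · y⁴ = y⁸
  (y⁴)³: (y⁸) · y⁴ = y¹²

Answer: y¹²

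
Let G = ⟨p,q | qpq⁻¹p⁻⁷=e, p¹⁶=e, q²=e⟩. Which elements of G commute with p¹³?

⟨p¹³⟩ ⊆ C_G(p¹³) since powers of p¹³ commute with p¹³; so |C_G(p¹³)| ≥ |⟨p¹³⟩| = 16.
By orbit–stabilizer, |C_G(p¹³)| = |G| / |conj. class of p¹³| = 32 / 2 = 16.
The 16 elements commuting with p¹³ are {e, p, p², p³, p⁴, p⁵, p⁶, p⁷, p⁸, p⁹, p¹⁰, p¹¹, p¹², p¹³, p¹⁴, p¹⁵}.

Answer: {e, p, p², p³, p⁴, p⁵, p⁶, p⁷, p⁸, p⁹, p¹⁰, p¹¹, p¹², p¹³, p¹⁴, p¹⁵}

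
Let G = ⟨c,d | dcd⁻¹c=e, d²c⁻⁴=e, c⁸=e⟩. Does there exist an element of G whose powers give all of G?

Every cyclic group is abelian. But c·d = cd while d·c = c³d⁻¹, so c·d ≠ d·c and G is not abelian. Hence G is not cyclic.

Answer: No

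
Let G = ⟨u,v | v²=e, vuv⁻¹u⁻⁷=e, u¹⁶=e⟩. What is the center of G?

An element z ∈ Z(G) iff z commutes with every generator.
For example u⁸ is central: (u⁸)·u = u⁹ = u·(u⁸); (u⁸)·v = u⁸v = v·(u⁸).
Whereas u ∉ Z(G) since u·v = uv ≠ u⁷v = v·u.
Checking each of the 32 elements this way gives Z(G) = {e, u⁸}, of order 2.

Answer: {e, u⁸}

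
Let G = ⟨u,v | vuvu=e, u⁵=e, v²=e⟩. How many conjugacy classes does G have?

The conjugacy classes (representative and size) are:
  [e] (size 1), [u] (size 2), [u²] (size 2), [v] (size 5).
Class equation: 1 + 2 + 2 + 5 = 10 = |G|. So G has 4 conjugacy classes.

Answer: 4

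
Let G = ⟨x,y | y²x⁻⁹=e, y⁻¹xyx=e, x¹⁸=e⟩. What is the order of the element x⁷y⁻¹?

Compute successive powers until reaching e:
  (x⁷y⁻¹)¹ = x⁷y⁻¹, (x⁷y⁻¹)² = x⁹, (x⁷y⁻¹)³ = x⁷y, (x⁷y⁻¹)⁴ = e.
The smallest positive k with (x⁷y⁻¹)ᵏ = e is 4.

Answer: 4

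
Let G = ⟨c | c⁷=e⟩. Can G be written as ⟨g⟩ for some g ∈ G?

|G| = 7. The element c has order 7 (its powers give 7 distinct elements), so ⟨c⟩ = G and G is cyclic.

Answer: Yes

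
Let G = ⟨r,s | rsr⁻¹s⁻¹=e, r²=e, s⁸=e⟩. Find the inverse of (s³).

The order of (s³) is 8 (smallest k with (s³)ᵏ = e), so (s³)⁻¹ = (s³)⁷ = s⁵.
Check: (s³) · (s⁵) → (s³) · s⁵ = e, giving e as required.

Answer: s⁵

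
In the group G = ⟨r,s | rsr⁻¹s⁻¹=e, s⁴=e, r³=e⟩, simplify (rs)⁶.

Compute successive powers of (rs), reducing at each step:
  (rs)²: (rs) · r = r²s;   (r²s) · s = r²s²
  (rs)³: (r²s²) · r = s²;   (s²) · s = s³
  (rs)⁴: (s³) · r = rs³;   (rs³) · s = r
  (rs)⁵: r · r = r²;   (r²) · s = r²s
  (rs)⁶: (r²s) · r = s;   s · s = s²

Answer: s²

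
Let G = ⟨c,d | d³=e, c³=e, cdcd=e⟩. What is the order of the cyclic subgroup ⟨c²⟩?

|⟨c²⟩| equals the order of c². Compute successive powers until reaching e:
  (c²)¹ = c², (c²)² = c, (c²)³ = e.
The smallest positive k with (c²)ᵏ = e is 3, so |⟨c²⟩| = 3.

Answer: 3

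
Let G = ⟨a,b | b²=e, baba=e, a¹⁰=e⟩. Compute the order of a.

Compute successive powers until reaching e:
  a¹ = a, a² = a², a³ = a³, a⁴ = a⁴, a⁵ = a⁵, a⁶ = a⁶, a⁷ = a⁷, a⁸ = a⁸, a⁹ = a⁹, a¹⁰ = e.
The smallest positive k with aᵏ = e is 10.

Answer: 10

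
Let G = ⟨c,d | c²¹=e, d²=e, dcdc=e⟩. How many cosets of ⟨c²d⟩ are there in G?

First find ord(c²d) by computing successive powers:
  (c²d)¹ = c²d, (c²d)² = e.
So |⟨c²d⟩| = ord(c²d) = 2. With |G| = 42, by Lagrange [G : ⟨c²d⟩] = 42/2 = 21.

Answer: 21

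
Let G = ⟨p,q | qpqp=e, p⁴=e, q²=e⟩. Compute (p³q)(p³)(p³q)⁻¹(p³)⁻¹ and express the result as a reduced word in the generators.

[(p³q), (p³)] = (p³q)·(p³)·(p³q)⁻¹·(p³)⁻¹.
  (p³q) · (p³) = q
  q · (p³q) = p
  p · p = p²

Answer: p²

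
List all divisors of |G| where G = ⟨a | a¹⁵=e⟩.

|G| = 15 = 3 · 5. By Lagrange's theorem the order of any subgroup divides 15; the divisors of 15 are 1, 3, 5, 15.

Answer: 1, 3, 5, 15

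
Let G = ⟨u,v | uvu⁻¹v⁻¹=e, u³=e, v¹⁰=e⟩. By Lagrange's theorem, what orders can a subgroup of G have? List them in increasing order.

|G| = 30 = 2 · 3 · 5. By Lagrange's theorem the order of any subgroup divides 30; the divisors of 30 are 1, 2, 3, 5, 6, 10, 15, 30.

Answer: 1, 2, 3, 5, 6, 10, 15, 30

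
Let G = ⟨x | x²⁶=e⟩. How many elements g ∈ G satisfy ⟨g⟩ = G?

G is cyclic of order 26. An element generates G iff its order is 26, and a cyclic group of order 26 has exactly φ(26) = 12 such elements.

Answer: 12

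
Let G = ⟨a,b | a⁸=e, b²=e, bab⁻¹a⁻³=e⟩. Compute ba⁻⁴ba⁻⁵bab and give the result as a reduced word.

Multiply left to right, reducing at each step:
  b · a⁻⁴ = a⁴b
  (a⁴b) · b = a⁴
  (a⁴) · a⁻⁵ = a⁷
  (a⁷) · b = a⁷b
  (a⁷b) · a = a²b
  (a²b) · b = a²

Answer: a²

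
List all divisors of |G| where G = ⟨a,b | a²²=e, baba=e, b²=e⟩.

|G| = 44 = 2² · 11. By Lagrange's theorem the order of any subgroup divides 44; the divisors of 44 are 1, 2, 4, 11, 22, 44.

Answer: 1, 2, 4, 11, 22, 44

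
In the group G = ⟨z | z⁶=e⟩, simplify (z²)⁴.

Compute successive powers of (z²), reducing at each step:
  (z²)²: (z²) · z² = z⁴
  (z²)³: (z⁴) · z² = e
  (z²)⁴: e · z² = z²

Answer: z²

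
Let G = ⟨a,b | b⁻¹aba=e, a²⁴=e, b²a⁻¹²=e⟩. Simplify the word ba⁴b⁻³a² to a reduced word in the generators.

Multiply left to right, reducing at each step:
  b · a⁴ = a⁸b⁻¹
  (a⁸b⁻¹) · b⁻³ = a⁸
  (a⁸) · a² = a¹⁰

Answer: a¹⁰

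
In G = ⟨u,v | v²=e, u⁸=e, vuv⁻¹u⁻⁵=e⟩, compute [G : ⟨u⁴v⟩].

First find ord(u⁴v) by computing successive powers:
  (u⁴v)¹ = u⁴v, (u⁴v)² = e.
So |⟨u⁴v⟩| = ord(u⁴v) = 2. With |G| = 16, by Lagrange [G : ⟨u⁴v⟩] = 16/2 = 8.

Answer: 8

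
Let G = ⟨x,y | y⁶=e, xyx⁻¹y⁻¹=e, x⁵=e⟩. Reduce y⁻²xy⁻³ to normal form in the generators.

Multiply left to right, reducing at each step:
  (y⁴) · x = xy⁴
  (xy⁴) · y⁻³ = xy

Answer: xy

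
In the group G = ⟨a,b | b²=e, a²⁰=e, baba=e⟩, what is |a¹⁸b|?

Compute successive powers until reaching e:
  (a¹⁸b)¹ = a¹⁸b, (a¹⁸b)² = e.
The smallest positive k with (a¹⁸b)ᵏ = e is 2.

Answer: 2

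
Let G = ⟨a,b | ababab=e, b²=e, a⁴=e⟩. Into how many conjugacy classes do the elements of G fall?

The conjugacy classes (representative and size) are:
  [e] (size 1), [a³] (size 6), [a²ba²b] (size 3), [aba³] (size 6), [ba³] (size 8).
Class equation: 1 + 6 + 3 + 6 + 8 = 24 = |G|. So G has 5 conjugacy classes.

Answer: 5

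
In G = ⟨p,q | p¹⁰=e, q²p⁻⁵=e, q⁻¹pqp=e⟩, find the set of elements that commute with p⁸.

⟨p⁸⟩ ⊆ C_G(p⁸) since powers of p⁸ commute with p⁸; so |C_G(p⁸)| ≥ |⟨p⁸⟩| = 5.
By orbit–stabilizer, |C_G(p⁸)| = |G| / |conj. class of p⁸| = 20 / 2 = 10.
The 10 elements commuting with p⁸ are {e, p, p², p³, p⁴, p⁵, p⁶, p⁷, p⁸, p⁹}.

Answer: {e, p, p², p³, p⁴, p⁵, p⁶, p⁷, p⁸, p⁹}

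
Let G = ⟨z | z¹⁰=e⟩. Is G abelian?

G has a single generator, so G is cyclic and hence abelian.

Answer: Yes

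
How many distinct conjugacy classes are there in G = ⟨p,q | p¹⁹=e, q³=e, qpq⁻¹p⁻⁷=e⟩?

The conjugacy classes (representative and size) are:
  [e] (size 1), [p¹¹] (size 3), [p¹⁴] (size 3), [p⁶] (size 3), [p¹⁷] (size 3), [p¹²] (size 3), [p¹⁰] (size 3), [p²q] (size 19), [p¹⁸q²] (size 19).
Class equation: 1 + 3 + 3 + 3 + 3 + 3 + 3 + 19 + 19 = 57 = |G|. So G has 9 conjugacy classes.

Answer: 9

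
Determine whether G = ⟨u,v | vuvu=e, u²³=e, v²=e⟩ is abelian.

u·v = uv but v·u = u²²v, so u·v ≠ v·u and G is not abelian.

Answer: No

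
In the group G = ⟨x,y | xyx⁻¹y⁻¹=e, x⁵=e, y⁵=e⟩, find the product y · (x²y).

Compute y · (x²y) by multiplying left to right and reducing via the relations at each step:
  y · x² = x²y
  (x²y) · y = x²y²

Answer: x²y²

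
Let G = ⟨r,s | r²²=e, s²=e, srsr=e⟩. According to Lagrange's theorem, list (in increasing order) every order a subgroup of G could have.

|G| = 44 = 2² · 11. By Lagrange's theorem the order of any subgroup divides 44; the divisors of 44 are 1, 2, 4, 11, 22, 44.

Answer: 1, 2, 4, 11, 22, 44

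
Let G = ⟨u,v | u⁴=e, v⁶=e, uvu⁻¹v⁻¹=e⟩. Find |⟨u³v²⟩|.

|⟨u³v²⟩| equals the order of u³v². Compute successive powers until reaching e:
  (u³v²)¹ = u³v², (u³v²)² = u²v⁴, (u³v²)³ = u, (u³v²)⁴ = v², (u³v²)⁵ = u³v⁴, (u³v²)⁶ = u², (u³v²)⁷ = uv², (u³v²)⁸ = v⁴, (u³v²)⁹ = u³, (u³v²)¹⁰ = u²v², (u³v²)¹¹ = uv⁴, (u³v²)¹² = e.
The smallest positive k with (u³v²)ᵏ = e is 12, so |⟨u³v²⟩| = 12.

Answer: 12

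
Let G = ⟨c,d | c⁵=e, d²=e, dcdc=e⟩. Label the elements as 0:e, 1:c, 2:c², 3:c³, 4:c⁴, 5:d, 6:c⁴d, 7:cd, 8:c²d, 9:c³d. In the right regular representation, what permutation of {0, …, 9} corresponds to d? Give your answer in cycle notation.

(0 5)(1 7)(2 8)(3 9)(4 6)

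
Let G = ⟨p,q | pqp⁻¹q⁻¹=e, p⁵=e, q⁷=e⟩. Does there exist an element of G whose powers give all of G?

|G| = 35. The element pq has order 35 (its powers give 35 distinct elements), so ⟨pq⟩ = G and G is cyclic.

Answer: Yes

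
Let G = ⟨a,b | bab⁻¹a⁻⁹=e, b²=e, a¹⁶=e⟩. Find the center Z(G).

An element z ∈ Z(G) iff z commutes with every generator.
For example a² is central: (a²)·a = a³ = a·(a²); (a²)·b = a²b = b·(a²).
Whereas a ∉ Z(G) since a·b = ab ≠ a⁹b = b·a.
Checking each of the 32 elements this way gives Z(G) = {e, a², a⁴, a⁶, a⁸, a¹⁰, a¹², a¹⁴}, of order 8.

Answer: {e, a², a⁴, a⁶, a⁸, a¹⁰, a¹², a¹⁴}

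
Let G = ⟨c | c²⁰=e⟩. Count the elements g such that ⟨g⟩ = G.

G is cyclic of order 20. An element generates G iff its order is 20, and a cyclic group of order 20 has exactly φ(20) = 8 such elements.

Answer: 8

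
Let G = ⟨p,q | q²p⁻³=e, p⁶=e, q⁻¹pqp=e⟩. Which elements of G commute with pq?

⟨pq⟩ ⊆ C_G(pq) since powers of pq commute with pq; so |C_G(pq)| ≥ |⟨pq⟩| = 4.
By orbit–stabilizer, |C_G(pq)| = |G| / |conj. class of pq| = 12 / 3 = 4.
The 4 elements commuting with pq are {e, p³, pq, pq⁻¹}.

Answer: {e, p³, pq, pq⁻¹}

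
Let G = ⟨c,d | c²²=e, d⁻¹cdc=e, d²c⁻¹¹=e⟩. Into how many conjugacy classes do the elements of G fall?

The conjugacy classes (representative and size) are:
  [e] (size 1), [c²¹] (size 2), [c²] (size 2), [c³] (size 2), [c¹⁸] (size 2), [c¹⁷] (size 2), [c⁶] (size 2), [c⁷] (size 2), [c⁸] (size 2), [c¹³] (size 2), [c¹²] (size 2), [c¹¹] (size 1), [c¹⁰d] (size 11), [c⁷d] (size 11).
Class equation: 1 + 2 + 2 + 2 + 2 + 2 + 2 + 2 + 2 + 2 + 2 + 1 + 11 + 11 = 44 = |G|. So G has 14 conjugacy classes.

Answer: 14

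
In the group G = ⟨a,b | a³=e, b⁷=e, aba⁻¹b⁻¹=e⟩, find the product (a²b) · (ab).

Compute (a²b) · (ab) by multiplying left to right and reducing via the relations at each step:
  (a²b) · a = b
  b · b = b²

Answer: b²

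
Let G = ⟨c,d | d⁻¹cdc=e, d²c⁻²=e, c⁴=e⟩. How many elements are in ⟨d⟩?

|⟨d⟩| equals the order of d. Compute successive powers until reaching e:
  d¹ = d, d² = c², d³ = d⁻¹, d⁴ = e.
The smallest positive k with dᵏ = e is 4, so |⟨d⟩| = 4.

Answer: 4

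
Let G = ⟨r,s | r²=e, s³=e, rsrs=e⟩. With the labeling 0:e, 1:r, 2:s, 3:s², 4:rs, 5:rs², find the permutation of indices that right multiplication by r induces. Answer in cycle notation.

(0 1)(2 5)(3 4)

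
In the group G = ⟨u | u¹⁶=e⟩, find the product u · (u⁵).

Compute u · (u⁵) by multiplying left to right and reducing via the relations at each step:
  u · u⁵ = u⁶

Answer: u⁶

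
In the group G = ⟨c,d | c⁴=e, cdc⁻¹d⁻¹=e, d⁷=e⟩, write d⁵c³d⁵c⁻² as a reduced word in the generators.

Multiply left to right, reducing at each step:
  (d⁵) · c³ = c³d⁵
  (c³d⁵) · d⁵ = c³d³
  (c³d³) · c⁻² = cd³

Answer: cd³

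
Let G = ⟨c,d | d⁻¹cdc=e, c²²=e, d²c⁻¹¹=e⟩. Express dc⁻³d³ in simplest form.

Multiply left to right, reducing at each step:
  d · c⁻³ = c³d
  (c³d) · d³ = c³

Answer: c³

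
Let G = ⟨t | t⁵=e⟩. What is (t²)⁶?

Compute successive powers of (t²), reducing at each step:
  (t²)²: (t²) · t² = t⁴
  (t²)³: (t⁴) · t² = t
  (t²)⁴: t · t² = t³
  (t²)⁵: (t³) · t² = e
  (t²)⁶: e · t² = t²

Answer: t²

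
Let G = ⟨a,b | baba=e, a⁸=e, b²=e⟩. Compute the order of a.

Compute successive powers until reaching e:
  a¹ = a, a² = a², a³ = a³, a⁴ = a⁴, a⁵ = a⁵, a⁶ = a⁶, a⁷ = a⁷, a⁸ = e.
The smallest positive k with aᵏ = e is 8.

Answer: 8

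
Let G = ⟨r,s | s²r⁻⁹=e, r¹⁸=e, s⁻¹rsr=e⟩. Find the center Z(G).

An element z ∈ Z(G) iff z commutes with every generator.
For example r⁹ is central: (r⁹)·r = r¹⁰ = r·(r⁹); (r⁹)·s = s⁻¹ = s·(r⁹).
Whereas r ∉ Z(G) since r·s = rs ≠ r⁸s⁻¹ = s·r.
Checking each of the 36 elements this way gives Z(G) = {e, r⁹}, of order 2.

Answer: {e, r⁹}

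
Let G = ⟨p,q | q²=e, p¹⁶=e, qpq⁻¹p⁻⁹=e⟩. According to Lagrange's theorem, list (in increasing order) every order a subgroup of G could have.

|G| = 32 = 2⁵. By Lagrange's theorem the order of any subgroup divides 32; the divisors of 32 are 1, 2, 4, 8, 16, 32.

Answer: 1, 2, 4, 8, 16, 32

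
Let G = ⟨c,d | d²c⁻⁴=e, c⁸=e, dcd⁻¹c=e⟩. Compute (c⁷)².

Compute successive powers of (c⁷), reducing at each step:
  (c⁷)²: (c⁷) · c⁷ = c⁶

Answer: c⁶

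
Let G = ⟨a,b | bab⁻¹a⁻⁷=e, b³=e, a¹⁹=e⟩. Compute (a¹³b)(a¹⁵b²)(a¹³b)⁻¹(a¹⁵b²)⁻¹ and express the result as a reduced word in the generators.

[(a¹³b), (a¹⁵b²)] = (a¹³b)·(a¹⁵b²)·(a¹³b)⁻¹·(a¹⁵b²)⁻¹.
  (a¹³b) · (a¹⁵b²) = a⁴
  (a⁴) · (a⁹b²) = a¹³b²
  (a¹³b²) · (a⁹b) = a¹⁷

Answer: a¹⁷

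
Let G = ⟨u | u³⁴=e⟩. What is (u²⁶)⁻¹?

The order of (u²⁶) is 17 (smallest k with (u²⁶)ᵏ = e), so (u²⁶)⁻¹ = (u²⁶)¹⁶ = u⁸.
Check: (u²⁶) · (u⁸) → (u²⁶) · u⁸ = e, giving e as required.

Answer: u⁸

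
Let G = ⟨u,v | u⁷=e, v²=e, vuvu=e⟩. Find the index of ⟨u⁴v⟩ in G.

First find ord(u⁴v) by computing successive powers:
  (u⁴v)¹ = u⁴v, (u⁴v)² = e.
So |⟨u⁴v⟩| = ord(u⁴v) = 2. With |G| = 14, by Lagrange [G : ⟨u⁴v⟩] = 14/2 = 7.

Answer: 7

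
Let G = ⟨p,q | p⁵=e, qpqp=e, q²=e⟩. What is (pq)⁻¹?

The order of (pq) is 2 (smallest k with (pq)ᵏ = e), so (pq)⁻¹ = (pq)¹ = pq.
Check: (pq) · (pq) → (pq) · p = q;   q · q = e, giving e as required.

Answer: pq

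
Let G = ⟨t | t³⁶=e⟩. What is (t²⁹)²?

Compute successive powers of (t²⁹), reducing at each step:
  (t²⁹)²: (t²⁹) · t²⁹ = t²²

Answer: t²²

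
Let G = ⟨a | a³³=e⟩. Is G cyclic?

|G| = 33. The element a has order 33 (its powers give 33 distinct elements), so ⟨a⟩ = G and G is cyclic.

Answer: Yes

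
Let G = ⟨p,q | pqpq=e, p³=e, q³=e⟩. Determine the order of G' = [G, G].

G' = [G, G] is generated by all commutators. The generator-pair commutators are: [p, q] = pq²p.
The subgroup they normally generate is {e, pq, p²q², pq²p}, of order 4.
Check: |G/G'| = 12/4 = 3 is the order of the abelianisation.

Answer: 4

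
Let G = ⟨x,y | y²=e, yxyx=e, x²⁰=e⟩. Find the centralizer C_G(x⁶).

⟨x⁶⟩ ⊆ C_G(x⁶) since powers of x⁶ commute with x⁶; so |C_G(x⁶)| ≥ |⟨x⁶⟩| = 10.
By orbit–stabilizer, |C_G(x⁶)| = |G| / |conj. class of x⁶| = 40 / 2 = 20.
The 20 elements commuting with x⁶ are {e, x, x², x³, x⁴, x⁵, x⁶, x⁷, x⁸, x⁹, x¹⁰, x¹¹, x¹², x¹³, x¹⁴, x¹⁵, x¹⁶, x¹⁷, x¹⁸, x¹⁹}.

Answer: {e, x, x², x³, x⁴, x⁵, x⁶, x⁷, x⁸, x⁹, x¹⁰, x¹¹, x¹², x¹³, x¹⁴, x¹⁵, x¹⁶, x¹⁷, x¹⁸, x¹⁹}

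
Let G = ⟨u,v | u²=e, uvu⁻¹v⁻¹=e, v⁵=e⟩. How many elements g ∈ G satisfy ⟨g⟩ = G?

G is cyclic of order 10. An element generates G iff its order is 10, and a cyclic group of order 10 has exactly φ(10) = 4 such elements.

Answer: 4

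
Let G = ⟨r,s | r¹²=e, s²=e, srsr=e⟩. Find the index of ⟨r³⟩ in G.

First find ord(r³) by computing successive powers:
  (r³)¹ = r³, (r³)² = r⁶, (r³)³ = r⁹, (r³)⁴ = e.
So |⟨r³⟩| = ord(r³) = 4. With |G| = 24, by Lagrange [G : ⟨r³⟩] = 24/4 = 6.

Answer: 6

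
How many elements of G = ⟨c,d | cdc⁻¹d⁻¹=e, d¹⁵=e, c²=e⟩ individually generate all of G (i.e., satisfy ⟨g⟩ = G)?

G is cyclic of order 30. An element generates G iff its order is 30, and a cyclic group of order 30 has exactly φ(30) = 8 such elements.

Answer: 8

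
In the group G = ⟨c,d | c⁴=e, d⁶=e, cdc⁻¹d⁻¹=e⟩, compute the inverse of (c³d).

The order of (c³d) is 12 (smallest k with (c³d)ᵏ = e), so (c³d)⁻¹ = (c³d)¹¹ = cd⁵.
Check: (c³d) · (cd⁵) → (c³d) · c = d;   d · d⁵ = e, giving e as required.

Answer: cd⁵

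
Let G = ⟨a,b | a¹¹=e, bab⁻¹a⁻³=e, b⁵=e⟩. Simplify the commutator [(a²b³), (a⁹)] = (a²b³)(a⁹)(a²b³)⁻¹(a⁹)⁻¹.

[(a²b³), (a⁹)] = (a²b³)·(a⁹)·(a²b³)⁻¹·(a⁹)⁻¹.
  (a²b³) · (a⁹) = a³b³
  (a³b³) · (a⁴b²) = a
  a · (a²) = a³

Answer: a³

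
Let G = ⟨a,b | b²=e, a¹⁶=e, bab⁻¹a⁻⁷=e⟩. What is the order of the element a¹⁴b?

Compute successive powers until reaching e:
  (a¹⁴b)¹ = a¹⁴b, (a¹⁴b)² = e.
The smallest positive k with (a¹⁴b)ᵏ = e is 2.

Answer: 2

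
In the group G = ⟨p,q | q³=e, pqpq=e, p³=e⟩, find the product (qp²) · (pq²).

Compute (qp²) · (pq²) by multiplying left to right and reducing via the relations at each step:
  (qp²) · p = q
  q · q² = e

Answer: e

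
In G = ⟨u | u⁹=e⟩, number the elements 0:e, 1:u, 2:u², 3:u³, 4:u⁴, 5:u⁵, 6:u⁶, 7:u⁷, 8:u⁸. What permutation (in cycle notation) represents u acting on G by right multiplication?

(0 1 2 3 4 5 6 7 8)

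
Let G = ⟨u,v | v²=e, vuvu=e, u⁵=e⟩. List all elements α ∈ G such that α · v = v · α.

⟨v⟩ ⊆ C_G(v) since powers of v commute with v; so |C_G(v)| ≥ |⟨v⟩| = 2.
By orbit–stabilizer, |C_G(v)| = |G| / |conj. class of v| = 10 / 5 = 2.
The 2 elements commuting with v are {e, v}.

Answer: {e, v}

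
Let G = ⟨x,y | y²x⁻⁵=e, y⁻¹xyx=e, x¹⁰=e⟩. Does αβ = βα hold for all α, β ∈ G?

x·y = xy but y·x = x⁴y⁻¹, so x·y ≠ y·x and G is not abelian.

Answer: No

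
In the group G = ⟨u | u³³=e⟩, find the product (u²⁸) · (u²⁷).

Compute (u²⁸) · (u²⁷) by multiplying left to right and reducing via the relations at each step:
  (u²⁸) · u²⁷ = u²²

Answer: u²²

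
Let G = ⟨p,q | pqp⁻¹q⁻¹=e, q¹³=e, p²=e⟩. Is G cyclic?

|G| = 26. The element pq has order 26 (its powers give 26 distinct elements), so ⟨pq⟩ = G and G is cyclic.

Answer: Yes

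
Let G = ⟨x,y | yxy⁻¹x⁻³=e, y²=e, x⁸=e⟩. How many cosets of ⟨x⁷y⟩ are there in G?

First find ord(x⁷y) by computing successive powers:
  (x⁷y)¹ = x⁷y, (x⁷y)² = x⁴, (x⁷y)³ = x³y, (x⁷y)⁴ = e.
So |⟨x⁷y⟩| = ord(x⁷y) = 4. With |G| = 16, by Lagrange [G : ⟨x⁷y⟩] = 16/4 = 4.

Answer: 4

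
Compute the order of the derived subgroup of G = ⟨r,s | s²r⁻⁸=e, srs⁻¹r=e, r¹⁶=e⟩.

G' = [G, G] is generated by all commutators. The generator-pair commutators are: [r, s] = r².
The subgroup they normally generate is {e, r², r⁴, r⁶, r⁸, r¹⁰, r¹², r¹⁴}, of order 8.
Check: |G/G'| = 32/8 = 4 is the order of the abelianisation.

Answer: 8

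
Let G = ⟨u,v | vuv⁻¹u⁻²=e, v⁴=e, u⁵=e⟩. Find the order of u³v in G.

Compute successive powers until reaching e:
  (u³v)¹ = u³v, (u³v)² = u⁴v², (u³v)³ = uv³, (u³v)⁴ = e.
The smallest positive k with (u³v)ᵏ = e is 4.

Answer: 4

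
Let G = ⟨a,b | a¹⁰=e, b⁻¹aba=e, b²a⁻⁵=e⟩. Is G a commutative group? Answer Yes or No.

a·b = ab but b·a = a⁴b⁻¹, so a·b ≠ b·a and G is not abelian.

Answer: No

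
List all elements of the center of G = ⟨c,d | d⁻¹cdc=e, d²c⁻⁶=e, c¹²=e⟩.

An element z ∈ Z(G) iff z commutes with every generator.
For example c⁶ is central: (c⁶)·c = c⁷ = c·(c⁶); (c⁶)·d = d⁻¹ = d·(c⁶).
Whereas c ∉ Z(G) since c·d = cd ≠ c⁵d⁻¹ = d·c.
Checking each of the 24 elements this way gives Z(G) = {e, c⁶}, of order 2.

Answer: {e, c⁶}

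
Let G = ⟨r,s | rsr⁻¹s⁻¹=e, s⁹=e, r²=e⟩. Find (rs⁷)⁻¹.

The order of (rs⁷) is 18 (smallest k with (rs⁷)ᵏ = e), so (rs⁷)⁻¹ = (rs⁷)¹⁷ = rs².
Check: (rs⁷) · (rs²) → (rs⁷) · r = s⁷;   (s⁷) · s² = e, giving e as required.

Answer: rs²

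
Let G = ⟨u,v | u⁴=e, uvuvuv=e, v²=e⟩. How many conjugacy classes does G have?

The conjugacy classes (representative and size) are:
  [e] (size 1), [u³] (size 6), [u²vu²v] (size 3), [uvu³] (size 6), [vu³] (size 8).
Class equation: 1 + 6 + 3 + 6 + 8 = 24 = |G|. So G has 5 conjugacy classes.

Answer: 5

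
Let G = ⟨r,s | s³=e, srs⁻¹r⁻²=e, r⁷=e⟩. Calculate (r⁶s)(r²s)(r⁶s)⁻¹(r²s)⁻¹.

[(r⁶s), (r²s)] = (r⁶s)·(r²s)·(r⁶s)⁻¹·(r²s)⁻¹.
  (r⁶s) · (r²s) = r³s²
  (r³s²) · (r⁴s²) = r⁵s
  (r⁵s) · (r⁶s²) = r³

Answer: r³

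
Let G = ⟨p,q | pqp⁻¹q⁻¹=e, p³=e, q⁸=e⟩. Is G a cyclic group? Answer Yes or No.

|G| = 24. The element pq has order 24 (its powers give 24 distinct elements), so ⟨pq⟩ = G and G is cyclic.

Answer: Yes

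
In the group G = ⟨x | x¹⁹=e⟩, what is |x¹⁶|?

Compute successive powers until reaching e:
  (x¹⁶)¹ = x¹⁶, (x¹⁶)² = x¹³, (x¹⁶)³ = x¹⁰, (x¹⁶)⁴ = x⁷, (x¹⁶)⁵ = x⁴, (x¹⁶)⁶ = x, (x¹⁶)⁷ = x¹⁷, (x¹⁶)⁸ = x¹⁴, (x¹⁶)⁹ = x¹¹, (x¹⁶)¹⁰ = x⁸, (x¹⁶)¹¹ = x⁵, (x¹⁶)¹² = x², (x¹⁶)¹³ = x¹⁸, (x¹⁶)¹⁴ = x¹⁵, (x¹⁶)¹⁵ = x¹², (x¹⁶)¹⁶ = x⁹, (x¹⁶)¹⁷ = x⁶, (x¹⁶)¹⁸ = x³, (x¹⁶)¹⁹ = e.
The smallest positive k with (x¹⁶)ᵏ = e is 19.

Answer: 19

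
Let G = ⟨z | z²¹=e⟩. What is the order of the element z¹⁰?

Compute successive powers until reaching e:
  (z¹⁰)¹ = z¹⁰, (z¹⁰)² = z²⁰, (z¹⁰)³ = z⁹, (z¹⁰)⁴ = z¹⁹, (z¹⁰)⁵ = z⁸, (z¹⁰)⁶ = z¹⁸, (z¹⁰)⁷ = z⁷, (z¹⁰)⁸ = z¹⁷, (z¹⁰)⁹ = z⁶, (z¹⁰)¹⁰ = z¹⁶, (z¹⁰)¹¹ = z⁵, (z¹⁰)¹² = z¹⁵, (z¹⁰)¹³ = z⁴, (z¹⁰)¹⁴ = z¹⁴, (z¹⁰)¹⁵ = z³, (z¹⁰)¹⁶ = z¹³, (z¹⁰)¹⁷ = z², (z¹⁰)¹⁸ = z¹², (z¹⁰)¹⁹ = z, (z¹⁰)²⁰ = z¹¹, (z¹⁰)²¹ = e.
The smallest positive k with (z¹⁰)ᵏ = e is 21.

Answer: 21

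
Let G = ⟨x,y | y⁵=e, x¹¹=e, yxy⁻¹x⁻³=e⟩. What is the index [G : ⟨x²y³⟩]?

First find ord(x²y³) by computing successive powers:
  (x²y³)¹ = x²y³, (x²y³)² = xy, (x²y³)³ = x⁷y⁴, (x²y³)⁴ = x⁴y², (x²y³)⁵ = e.
So |⟨x²y³⟩| = ord(x²y³) = 5. With |G| = 55, by Lagrange [G : ⟨x²y³⟩] = 55/5 = 11.

Answer: 11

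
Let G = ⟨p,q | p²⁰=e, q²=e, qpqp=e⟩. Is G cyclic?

Every cyclic group is abelian. But p·q = pq while q·p = p¹⁹q, so p·q ≠ q·p and G is not abelian. Hence G is not cyclic.

Answer: No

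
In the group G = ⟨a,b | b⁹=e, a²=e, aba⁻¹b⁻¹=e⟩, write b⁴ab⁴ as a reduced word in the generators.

Multiply left to right, reducing at each step:
  (b⁴) · a = ab⁴
  (ab⁴) · b⁴ = ab⁸

Answer: ab⁸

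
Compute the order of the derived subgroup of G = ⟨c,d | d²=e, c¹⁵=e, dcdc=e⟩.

G' = [G, G] is generated by all commutators. The generator-pair commutators are: [c, d] = c².
The subgroup they normally generate is {e, c, c², c³, c⁴, c⁵, c⁶, c⁷, c⁸, c⁹, c¹⁰, c¹¹, c¹², c¹³, c¹⁴}, of order 15.
Check: |G/G'| = 30/15 = 2 is the order of the abelianisation.

Answer: 15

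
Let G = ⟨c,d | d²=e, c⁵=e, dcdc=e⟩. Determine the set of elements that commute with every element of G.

An element z ∈ Z(G) iff z commutes with every generator.
For example e is central: e·c = c = c·e; e·d = d = d·e.
Whereas c ∉ Z(G) since c·d = cd ≠ c⁴d = d·c.
Checking each of the 10 elements this way gives Z(G) = {e}, of order 1.

Answer: {e}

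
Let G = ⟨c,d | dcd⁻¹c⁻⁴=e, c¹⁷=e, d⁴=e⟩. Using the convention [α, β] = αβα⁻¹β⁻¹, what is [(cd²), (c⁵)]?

[(cd²), (c⁵)] = (cd²)·(c⁵)·(cd²)⁻¹·(c⁵)⁻¹.
  (cd²) · (c⁵) = c¹³d²
  (c¹³d²) · (cd²) = c¹²
  (c¹²) · (c¹²) = c⁷

Answer: c⁷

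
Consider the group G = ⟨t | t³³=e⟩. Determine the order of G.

G is generated by a single element, so G is cyclic. The relator gives t³³ = e and no smaller power is forced to be e, so the 33 powers {e, t, t², t³, t⁴, t⁵, t⁶, t⁷, t⁸, t⁹, t²², t²³, t²¹, t²⁰, t²⁴, t²⁵, t²⁶, t²⁷, t²⁸, t²⁹, t³², t³¹, t³⁰, t¹², t¹³, t¹¹, t¹⁰, t¹⁴, t¹⁵, t¹⁶, t¹⁷, t¹⁸, t¹⁹} are distinct. Hence |G| = 33.

Answer: 33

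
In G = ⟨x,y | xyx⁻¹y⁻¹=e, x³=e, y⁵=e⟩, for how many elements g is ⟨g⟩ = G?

G is cyclic of order 15. An element generates G iff its order is 15, and a cyclic group of order 15 has exactly φ(15) = 8 such elements.

Answer: 8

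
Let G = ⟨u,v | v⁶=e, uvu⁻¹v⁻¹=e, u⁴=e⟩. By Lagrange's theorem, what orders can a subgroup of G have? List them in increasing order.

|G| = 24 = 2³ · 3. By Lagrange's theorem the order of any subgroup divides 24; the divisors of 24 are 1, 2, 3, 4, 6, 8, 12, 24.

Answer: 1, 2, 3, 4, 6, 8, 12, 24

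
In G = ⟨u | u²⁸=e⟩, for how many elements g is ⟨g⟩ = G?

G is cyclic of order 28. An element generates G iff its order is 28, and a cyclic group of order 28 has exactly φ(28) = 12 such elements.

Answer: 12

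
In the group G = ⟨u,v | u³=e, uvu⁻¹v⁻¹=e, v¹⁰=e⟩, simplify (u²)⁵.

Compute successive powers of (u²), reducing at each step:
  (u²)²: (u²) · u² = u
  (u²)³: u · u² = e
  (u²)⁴: e · u² = u²
  (u²)⁵: (u²) · u² = u

Answer: u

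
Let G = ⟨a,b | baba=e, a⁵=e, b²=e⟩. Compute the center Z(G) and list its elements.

An element z ∈ Z(G) iff z commutes with every generator.
For example e is central: e·a = a = a·e; e·b = b = b·e.
Whereas a ∉ Z(G) since a·b = ab ≠ a⁴b = b·a.
Checking each of the 10 elements this way gives Z(G) = {e}, of order 1.

Answer: {e}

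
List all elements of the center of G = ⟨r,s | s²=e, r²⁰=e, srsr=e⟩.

An element z ∈ Z(G) iff z commutes with every generator.
For example r¹⁰ is central: (r¹⁰)·r = r¹¹ = r·(r¹⁰); (r¹⁰)·s = r¹⁰s = s·(r¹⁰).
Whereas r ∉ Z(G) since r·s = rs ≠ r¹⁹s = s·r.
Checking each of the 40 elements this way gives Z(G) = {e, r¹⁰}, of order 2.

Answer: {e, r¹⁰}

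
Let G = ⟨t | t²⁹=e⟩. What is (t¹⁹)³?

Compute successive powers of (t¹⁹), reducing at each step:
  (t¹⁹)²: (t¹⁹) · t¹⁹ = t⁹
  (t¹⁹)³: (t⁹) · t¹⁹ = t²⁸

Answer: t²⁸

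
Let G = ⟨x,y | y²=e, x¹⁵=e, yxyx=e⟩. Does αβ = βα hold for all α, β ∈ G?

x·y = xy but y·x = x¹⁴y, so x·y ≠ y·x and G is not abelian.

Answer: No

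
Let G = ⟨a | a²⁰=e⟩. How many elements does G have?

G is generated by a single element, so G is cyclic. The relator gives a²⁰ = e and no smaller power is forced to be e, so the 20 powers {a, e, a², a³, a⁴, a⁵, a⁶, a⁷, a⁸, a⁹, a¹², a¹³, a¹¹, a¹⁰, a¹⁴, a¹⁵, a¹⁶, a¹⁷, a¹⁸, a¹⁹} are distinct. Hence |G| = 20.

Answer: 20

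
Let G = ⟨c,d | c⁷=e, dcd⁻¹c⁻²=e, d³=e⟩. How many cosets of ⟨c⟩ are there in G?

First find ord(c) by computing successive powers:
  c¹ = c, c² = c², c³ = c³, c⁴ = c⁴, c⁵ = c⁵, c⁶ = c⁶, c⁷ = e.
So |⟨c⟩| = ord(c) = 7. With |G| = 21, by Lagrange [G : ⟨c⟩] = 21/7 = 3.

Answer: 3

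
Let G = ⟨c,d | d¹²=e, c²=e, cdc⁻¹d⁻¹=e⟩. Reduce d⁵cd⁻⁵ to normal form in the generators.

Multiply left to right, reducing at each step:
  (d⁵) · c = cd⁵
  (cd⁵) · d⁻⁵ = c

Answer: c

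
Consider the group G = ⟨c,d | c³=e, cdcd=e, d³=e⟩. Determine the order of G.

Enumerate words in the generators, reducing via the relations: the distinct elements are
  {c, d, e, cd, c², d², cd², c²d, dc², d²c, cd²c, c²d²}.
No further products give new elements, so |G| = 12.

Answer: 12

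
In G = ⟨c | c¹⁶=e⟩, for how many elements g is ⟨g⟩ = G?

G is cyclic of order 16. An element generates G iff its order is 16, and a cyclic group of order 16 has exactly φ(16) = 8 such elements.

Answer: 8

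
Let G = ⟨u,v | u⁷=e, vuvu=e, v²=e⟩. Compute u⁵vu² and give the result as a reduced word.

Multiply left to right, reducing at each step:
  (u⁵) · v = u⁵v
  (u⁵v) · u² = u³v

Answer: u³v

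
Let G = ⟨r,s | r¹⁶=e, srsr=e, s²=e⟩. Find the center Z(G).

An element z ∈ Z(G) iff z commutes with every generator.
For example r⁸ is central: (r⁸)·r = r⁹ = r·(r⁸); (r⁸)·s = r⁸s = s·(r⁸).
Whereas r ∉ Z(G) since r·s = rs ≠ r¹⁵s = s·r.
Checking each of the 32 elements this way gives Z(G) = {e, r⁸}, of order 2.

Answer: {e, r⁸}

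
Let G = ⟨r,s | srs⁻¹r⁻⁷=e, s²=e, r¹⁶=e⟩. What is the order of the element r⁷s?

Compute successive powers until reaching e:
  (r⁷s)¹ = r⁷s, (r⁷s)² = r⁸, (r⁷s)³ = r¹⁵s, (r⁷s)⁴ = e.
The smallest positive k with (r⁷s)ᵏ = e is 4.

Answer: 4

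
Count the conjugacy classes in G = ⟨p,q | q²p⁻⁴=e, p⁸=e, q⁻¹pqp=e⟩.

The conjugacy classes (representative and size) are:
  [e] (size 1), [p⁷] (size 2), [p⁶] (size 2), [p³] (size 2), [p⁴] (size 1), [p²q⁻¹] (size 4), [p³q⁻¹] (size 4).
Class equation: 1 + 2 + 2 + 2 + 1 + 4 + 4 = 16 = |G|. So G has 7 conjugacy classes.

Answer: 7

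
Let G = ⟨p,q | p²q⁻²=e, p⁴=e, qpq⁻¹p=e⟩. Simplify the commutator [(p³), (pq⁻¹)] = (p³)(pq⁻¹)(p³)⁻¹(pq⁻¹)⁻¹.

[(p³), (pq⁻¹)] = (p³)·(pq⁻¹)·(p³)⁻¹·(pq⁻¹)⁻¹.
  (p³) · (pq⁻¹) = q⁻¹
  (q⁻¹) · p = pq
  (pq) · (pq) = p²

Answer: p²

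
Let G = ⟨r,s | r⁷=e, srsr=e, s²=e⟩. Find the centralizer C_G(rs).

⟨rs⟩ ⊆ C_G(rs) since powers of rs commute with rs; so |C_G(rs)| ≥ |⟨rs⟩| = 2.
By orbit–stabilizer, |C_G(rs)| = |G| / |conj. class of rs| = 14 / 7 = 2.
The 2 elements commuting with rs are {e, rs}.

Answer: {e, rs}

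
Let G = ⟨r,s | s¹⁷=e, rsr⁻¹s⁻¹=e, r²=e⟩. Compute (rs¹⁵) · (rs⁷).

Compute (rs¹⁵) · (rs⁷) by multiplying left to right and reducing via the relations at each step:
  (rs¹⁵) · r = s¹⁵
  (s¹⁵) · s⁷ = s⁵

Answer: s⁵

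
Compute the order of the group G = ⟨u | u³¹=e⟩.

G is generated by a single element, so G is cyclic. The relator gives u³¹ = e and no smaller power is forced to be e, so the 31 powers {e, u, u², u³, u⁴, u⁵, u⁶, u⁷, u⁸, u⁹, u²², u²³, u²¹, u²⁰, u²⁴, u²⁵, u²⁶, u²⁷, u²⁸, u²⁹, u³⁰, u¹², u¹³, u¹¹, u¹⁰, u¹⁴, u¹⁵, u¹⁶, u¹⁷, u¹⁸, u¹⁹} are distinct. Hence |G| = 31.

Answer: 31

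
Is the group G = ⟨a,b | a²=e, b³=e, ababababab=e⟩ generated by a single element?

Every cyclic group is abelian. But a·b = ab while b·a = ba, so a·b ≠ b·a and G is not abelian. Hence G is not cyclic.

Answer: No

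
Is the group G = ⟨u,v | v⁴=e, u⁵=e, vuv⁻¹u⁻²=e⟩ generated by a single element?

Every cyclic group is abelian. But u·v = uv while v·u = u²v, so u·v ≠ v·u and G is not abelian. Hence G is not cyclic.

Answer: No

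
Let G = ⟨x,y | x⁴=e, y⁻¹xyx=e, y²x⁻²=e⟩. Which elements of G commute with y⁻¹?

⟨y⁻¹⟩ ⊆ C_G(y⁻¹) since powers of y⁻¹ commute with y⁻¹; so |C_G(y⁻¹)| ≥ |⟨y⁻¹⟩| = 4.
By orbit–stabilizer, |C_G(y⁻¹)| = |G| / |conj. class of y⁻¹| = 8 / 2 = 4.
The 4 elements commuting with y⁻¹ are {e, x², y, y⁻¹}.

Answer: {e, x², y, y⁻¹}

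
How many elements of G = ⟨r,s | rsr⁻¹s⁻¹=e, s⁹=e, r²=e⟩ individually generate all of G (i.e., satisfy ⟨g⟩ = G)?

G is cyclic of order 18. An element generates G iff its order is 18, and a cyclic group of order 18 has exactly φ(18) = 6 such elements.

Answer: 6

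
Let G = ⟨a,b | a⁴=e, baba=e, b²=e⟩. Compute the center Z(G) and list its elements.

An element z ∈ Z(G) iff z commutes with every generator.
For example a² is central: (a²)·a = a³ = a·(a²); (a²)·b = a²b = b·(a²).
Whereas a ∉ Z(G) since a·b = ab ≠ a³b = b·a.
Checking each of the 8 elements this way gives Z(G) = {e, a²}, of order 2.

Answer: {e, a²}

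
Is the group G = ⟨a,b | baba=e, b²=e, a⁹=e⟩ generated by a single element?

Every cyclic group is abelian. But a·b = ab while b·a = a⁸b, so a·b ≠ b·a and G is not abelian. Hence G is not cyclic.

Answer: No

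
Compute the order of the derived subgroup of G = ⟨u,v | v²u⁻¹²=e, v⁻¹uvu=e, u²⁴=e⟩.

G' = [G, G] is generated by all commutators. The generator-pair commutators are: [u, v] = u².
The subgroup they normally generate is {e, u², u⁴, u⁶, u⁸, u¹⁰, u¹², u¹⁴, u¹⁶, u¹⁸, u²⁰, u²²}, of order 12.
Check: |G/G'| = 48/12 = 4 is the order of the abelianisation.

Answer: 12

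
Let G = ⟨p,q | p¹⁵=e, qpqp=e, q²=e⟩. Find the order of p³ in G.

Compute successive powers until reaching e:
  (p³)¹ = p³, (p³)² = p⁶, (p³)³ = p⁹, (p³)⁴ = p¹², (p³)⁵ = e.
The smallest positive k with (p³)ᵏ = e is 5.

Answer: 5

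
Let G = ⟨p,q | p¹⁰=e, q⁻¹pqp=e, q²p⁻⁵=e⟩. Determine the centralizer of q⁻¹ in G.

⟨q⁻¹⟩ ⊆ C_G(q⁻¹) since powers of q⁻¹ commute with q⁻¹; so |C_G(q⁻¹)| ≥ |⟨q⁻¹⟩| = 4.
By orbit–stabilizer, |C_G(q⁻¹)| = |G| / |conj. class of q⁻¹| = 20 / 5 = 4.
The 4 elements commuting with q⁻¹ are {e, p⁵, q, q⁻¹}.

Answer: {e, p⁵, q, q⁻¹}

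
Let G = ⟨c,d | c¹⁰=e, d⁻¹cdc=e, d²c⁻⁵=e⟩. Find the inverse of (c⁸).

The order of (c⁸) is 5 (smallest k with (c⁸)ᵏ = e), so (c⁸)⁻¹ = (c⁸)⁴ = c².
Check: (c⁸) · (c²) → (c⁸) · c² = e, giving e as required.

Answer: c²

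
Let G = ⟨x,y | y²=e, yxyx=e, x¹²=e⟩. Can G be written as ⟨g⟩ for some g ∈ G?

Every cyclic group is abelian. But x·y = xy while y·x = x¹¹y, so x·y ≠ y·x and G is not abelian. Hence G is not cyclic.

Answer: No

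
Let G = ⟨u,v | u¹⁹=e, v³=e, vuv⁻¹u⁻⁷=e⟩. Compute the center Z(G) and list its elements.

An element z ∈ Z(G) iff z commutes with every generator.
For example e is central: e·u = u = u·e; e·v = v = v·e.
Whereas u ∉ Z(G) since u·v = uv ≠ u⁷v = v·u.
Checking each of the 57 elements this way gives Z(G) = {e}, of order 1.

Answer: {e}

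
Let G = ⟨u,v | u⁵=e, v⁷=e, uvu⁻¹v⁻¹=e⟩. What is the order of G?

Enumerate words in the generators, reducing via the relations: the distinct elements are
  {e, u, v, uv, u², u³, u⁴, v², v³, v⁴, v⁵, v⁶, uv², uv³, uv⁴, uv⁵, uv⁶, u²v, u³v, u⁴v, u²v², u²v³, u²v⁴, u²v⁵, u²v⁶, u³v², u³v³, u³v⁴, u³v⁵, u³v⁶, u⁴v², u⁴v³, u⁴v⁴, u⁴v⁵, u⁴v⁶}.
No further products give new elements, so |G| = 35.

Answer: 35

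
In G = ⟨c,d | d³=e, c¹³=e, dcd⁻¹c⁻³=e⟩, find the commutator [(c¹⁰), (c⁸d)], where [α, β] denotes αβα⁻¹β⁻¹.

[(c¹⁰), (c⁸d)] = (c¹⁰)·(c⁸d)·(c¹⁰)⁻¹·(c⁸d)⁻¹.
  (c¹⁰) · (c⁸d) = c⁵d
  (c⁵d) · (c³) = cd
  (cd) · (c⁶d²) = c⁶

Answer: c⁶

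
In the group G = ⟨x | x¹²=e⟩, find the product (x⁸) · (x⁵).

Compute (x⁸) · (x⁵) by multiplying left to right and reducing via the relations at each step:
  (x⁸) · x⁵ = x

Answer: x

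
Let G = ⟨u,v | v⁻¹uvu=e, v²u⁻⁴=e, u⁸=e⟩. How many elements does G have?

Enumerate words in the generators, reducing via the relations: the distinct elements are
  {e, u, v, uv, u², u³, u⁴, u⁵, u⁶, u⁷, u²v, u³v, v⁻¹, uv⁻¹, u²v⁻¹, u³v⁻¹}.
No further products give new elements, so |G| = 16.

Answer: 16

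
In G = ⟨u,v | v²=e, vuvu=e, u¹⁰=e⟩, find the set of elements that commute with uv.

⟨uv⟩ ⊆ C_G(uv) since powers of uv commute with uv; so |C_G(uv)| ≥ |⟨uv⟩| = 2.
By orbit–stabilizer, |C_G(uv)| = |G| / |conj. class of uv| = 20 / 5 = 4.
The 4 elements commuting with uv are {e, u⁵, uv, u⁶v}.

Answer: {e, u⁵, uv, u⁶v}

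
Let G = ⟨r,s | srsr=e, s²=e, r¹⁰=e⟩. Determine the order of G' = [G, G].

G' = [G, G] is generated by all commutators. The generator-pair commutators are: [r, s] = r².
The subgroup they normally generate is {e, r², r⁴, r⁶, r⁸}, of order 5.
Check: |G/G'| = 20/5 = 4 is the order of the abelianisation.

Answer: 5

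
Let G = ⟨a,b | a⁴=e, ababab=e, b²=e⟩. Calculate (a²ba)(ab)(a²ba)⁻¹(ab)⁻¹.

[(a²ba), (ab)] = (a²ba)·(ab)·(a²ba)⁻¹·(ab)⁻¹.
  (a²ba) · (ab) = a²ba²b
  (a²ba²b) · (a³ba²) = a³b
  (a³b) · (ba³) = a²

Answer: a²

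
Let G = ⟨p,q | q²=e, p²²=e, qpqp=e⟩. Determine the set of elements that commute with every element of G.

An element z ∈ Z(G) iff z commutes with every generator.
For example p¹¹ is central: (p¹¹)·p = p¹² = p·(p¹¹); (p¹¹)·q = p¹¹q = q·(p¹¹).
Whereas p ∉ Z(G) since p·q = pq ≠ p²¹q = q·p.
Checking each of the 44 elements this way gives Z(G) = {e, p¹¹}, of order 2.

Answer: {e, p¹¹}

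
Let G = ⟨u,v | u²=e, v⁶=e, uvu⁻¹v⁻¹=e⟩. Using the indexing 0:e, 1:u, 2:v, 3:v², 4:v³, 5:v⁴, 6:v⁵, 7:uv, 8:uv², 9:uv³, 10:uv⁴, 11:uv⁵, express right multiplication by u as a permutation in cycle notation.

(0 1)(2 7)(3 8)(4 9)(5 10)(6 11)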